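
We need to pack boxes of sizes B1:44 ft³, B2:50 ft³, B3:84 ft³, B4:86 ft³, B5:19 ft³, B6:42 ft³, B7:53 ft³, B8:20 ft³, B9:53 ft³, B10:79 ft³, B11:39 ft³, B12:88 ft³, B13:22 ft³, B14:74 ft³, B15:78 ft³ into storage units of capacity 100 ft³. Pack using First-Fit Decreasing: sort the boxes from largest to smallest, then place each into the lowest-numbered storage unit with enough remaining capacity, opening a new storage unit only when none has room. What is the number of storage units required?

Sorted descending: 88, 86, 84, 79, 78, 74, 53, 53, 50, 44, 42, 39, 22, 20, 19.
Put 88 ft³ in storage unit 1; 12 ft³ remain.
Put 86 ft³ in storage unit 2; 14 ft³ remain.
Put 84 ft³ in storage unit 3; 16 ft³ remain.
Put 79 ft³ in storage unit 4; 21 ft³ remain.
Put 78 ft³ in storage unit 5; 22 ft³ remain.
Put 74 ft³ in storage unit 6; 26 ft³ remain.
Put 53 ft³ in storage unit 7; 47 ft³ remain.
Put 53 ft³ in storage unit 8; 47 ft³ remain.
Put 50 ft³ in storage unit 9; 50 ft³ remain.
Put 44 ft³ in storage unit 7; 3 ft³ remain.
Put 42 ft³ in storage unit 8; 5 ft³ remain.
Put 39 ft³ in storage unit 9; 11 ft³ remain.
Put 22 ft³ in storage unit 5; 0 ft³ remain.
Put 20 ft³ in storage unit 4; 1 ft³ remain.
Put 19 ft³ in storage unit 6; 7 ft³ remain.
Final storage units: [88] [86] [84] [79,20] [78,22] [74,19] [53,44] [53,42] [50,39].

9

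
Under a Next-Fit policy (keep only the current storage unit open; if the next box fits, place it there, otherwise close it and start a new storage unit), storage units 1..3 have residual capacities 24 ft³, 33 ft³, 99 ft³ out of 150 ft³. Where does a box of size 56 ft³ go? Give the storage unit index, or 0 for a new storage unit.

3

Next-Fit only looks at storage unit 3, which has 99 ft³ free.
56 ft³ fits there.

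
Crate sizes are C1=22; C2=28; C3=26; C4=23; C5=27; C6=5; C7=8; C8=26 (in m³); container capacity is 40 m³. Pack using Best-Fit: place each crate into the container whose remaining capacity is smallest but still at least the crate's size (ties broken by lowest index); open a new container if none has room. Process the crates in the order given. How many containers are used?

Put C1 (22 m³) in container 1; 18 m³ remain.
Put C2 (28 m³) in container 2; 12 m³ remain.
Put C3 (26 m³) in container 3; 14 m³ remain.
Put C4 (23 m³) in container 4; 17 m³ remain.
Put C5 (27 m³) in container 5; 13 m³ remain.
Put C6 (5 m³) in container 2; 7 m³ remain.
Put C7 (8 m³) in container 5; 5 m³ remain.
Put C8 (26 m³) in container 6; 14 m³ remain.
Final containers: [22] [28,5] [26] [23] [27,8] [26].

6 containers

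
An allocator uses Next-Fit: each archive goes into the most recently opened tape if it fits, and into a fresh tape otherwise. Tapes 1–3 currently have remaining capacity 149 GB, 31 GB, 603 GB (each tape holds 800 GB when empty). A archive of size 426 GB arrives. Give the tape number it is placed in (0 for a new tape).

Next-Fit only looks at tape 3, which has 603 GB free.
426 GB fits there.

3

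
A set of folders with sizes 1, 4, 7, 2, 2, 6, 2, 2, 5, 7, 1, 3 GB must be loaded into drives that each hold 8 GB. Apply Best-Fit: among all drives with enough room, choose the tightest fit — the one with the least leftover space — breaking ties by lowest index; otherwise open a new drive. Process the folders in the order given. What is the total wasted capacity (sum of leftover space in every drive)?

1 GB → drive 1 (remaining 7 GB)
4 GB → drive 1 (remaining 3 GB)
7 GB → drive 2 (remaining 1 GB)
2 GB → drive 1 (remaining 1 GB)
2 GB → drive 3 (remaining 6 GB)
6 GB → drive 3 (remaining 0 GB)
2 GB → drive 4 (remaining 6 GB)
2 GB → drive 4 (remaining 4 GB)
5 GB → drive 5 (remaining 3 GB)
7 GB → drive 6 (remaining 1 GB)
1 GB → drive 1 (remaining 0 GB)
3 GB → drive 5 (remaining 0 GB)
6 drives × 8 GB = 48 GB; used 42 GB; unused 6 GB.

6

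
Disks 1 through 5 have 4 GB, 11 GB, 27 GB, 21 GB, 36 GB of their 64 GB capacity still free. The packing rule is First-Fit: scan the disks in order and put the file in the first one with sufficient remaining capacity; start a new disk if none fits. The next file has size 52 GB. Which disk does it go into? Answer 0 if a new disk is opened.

0

No disk has ≥ 52 GB free, so a new disk is opened.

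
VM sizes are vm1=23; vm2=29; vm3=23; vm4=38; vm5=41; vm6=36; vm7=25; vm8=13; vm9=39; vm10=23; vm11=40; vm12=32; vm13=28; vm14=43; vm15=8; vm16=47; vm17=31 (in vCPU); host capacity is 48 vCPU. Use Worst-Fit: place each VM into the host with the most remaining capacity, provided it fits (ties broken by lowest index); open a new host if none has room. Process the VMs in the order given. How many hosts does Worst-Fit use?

vm1 (23 vCPU) → host 1 (remaining 25 vCPU)
vm2 (29 vCPU) → host 2 (remaining 19 vCPU)
vm3 (23 vCPU) → host 1 (remaining 2 vCPU)
vm4 (38 vCPU) → host 3 (remaining 10 vCPU)
vm5 (41 vCPU) → host 4 (remaining 7 vCPU)
vm6 (36 vCPU) → host 5 (remaining 12 vCPU)
vm7 (25 vCPU) → host 6 (remaining 23 vCPU)
vm8 (13 vCPU) → host 6 (remaining 10 vCPU)
vm9 (39 vCPU) → host 7 (remaining 9 vCPU)
vm10 (23 vCPU) → host 8 (remaining 25 vCPU)
vm11 (40 vCPU) → host 9 (remaining 8 vCPU)
vm12 (32 vCPU) → host 10 (remaining 16 vCPU)
vm13 (28 vCPU) → host 11 (remaining 20 vCPU)
vm14 (43 vCPU) → host 12 (remaining 5 vCPU)
vm15 (8 vCPU) → host 8 (remaining 17 vCPU)
vm16 (47 vCPU) → host 13 (remaining 1 vCPU)
vm17 (31 vCPU) → host 14 (remaining 17 vCPU)
Final hosts: [23,23] [29] [38] [41] [36] [25,13] [39] [23,8] [40] [32] [28] [43] [47] [31].

14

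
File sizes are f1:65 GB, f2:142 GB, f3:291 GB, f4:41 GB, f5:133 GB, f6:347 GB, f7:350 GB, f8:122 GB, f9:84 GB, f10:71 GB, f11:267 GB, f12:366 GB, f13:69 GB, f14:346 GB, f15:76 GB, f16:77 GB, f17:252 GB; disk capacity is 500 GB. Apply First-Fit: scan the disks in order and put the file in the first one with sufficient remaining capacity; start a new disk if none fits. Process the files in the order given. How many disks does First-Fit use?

Put f1 (65 GB) in disk 1; 435 GB remain.
Put f2 (142 GB) in disk 1; 293 GB remain.
Put f3 (291 GB) in disk 1; 2 GB remain.
Put f4 (41 GB) in disk 2; 459 GB remain.
Put f5 (133 GB) in disk 2; 326 GB remain.
Put f6 (347 GB) in disk 3; 153 GB remain.
Put f7 (350 GB) in disk 4; 150 GB remain.
Put f8 (122 GB) in disk 2; 204 GB remain.
Put f9 (84 GB) in disk 2; 120 GB remain.
Put f10 (71 GB) in disk 2; 49 GB remain.
Put f11 (267 GB) in disk 5; 233 GB remain.
Put f12 (366 GB) in disk 6; 134 GB remain.
Put f13 (69 GB) in disk 3; 84 GB remain.
Put f14 (346 GB) in disk 7; 154 GB remain.
Put f15 (76 GB) in disk 3; 8 GB remain.
Put f16 (77 GB) in disk 4; 73 GB remain.
Put f17 (252 GB) in disk 8; 248 GB remain.

8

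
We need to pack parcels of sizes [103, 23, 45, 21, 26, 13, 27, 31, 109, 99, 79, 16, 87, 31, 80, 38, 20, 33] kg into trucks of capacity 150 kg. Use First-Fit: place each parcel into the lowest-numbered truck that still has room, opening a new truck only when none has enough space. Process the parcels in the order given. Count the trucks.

103 kg → truck 1 (remaining 47 kg)
23 kg → truck 1 (remaining 24 kg)
45 kg → truck 2 (remaining 105 kg)
21 kg → truck 1 (remaining 3 kg)
26 kg → truck 2 (remaining 79 kg)
13 kg → truck 2 (remaining 66 kg)
27 kg → truck 2 (remaining 39 kg)
31 kg → truck 2 (remaining 8 kg)
109 kg → truck 3 (remaining 41 kg)
99 kg → truck 4 (remaining 51 kg)
79 kg → truck 5 (remaining 71 kg)
16 kg → truck 3 (remaining 25 kg)
87 kg → truck 6 (remaining 63 kg)
31 kg → truck 4 (remaining 20 kg)
80 kg → truck 7 (remaining 70 kg)
38 kg → truck 5 (remaining 33 kg)
20 kg → truck 3 (remaining 5 kg)
33 kg → truck 5 (remaining 0 kg)
Final trucks: [103,23,21] [45,26,13,27,31] [109,16,20] [99,31] [79,38,33] [87] [80].

7 trucks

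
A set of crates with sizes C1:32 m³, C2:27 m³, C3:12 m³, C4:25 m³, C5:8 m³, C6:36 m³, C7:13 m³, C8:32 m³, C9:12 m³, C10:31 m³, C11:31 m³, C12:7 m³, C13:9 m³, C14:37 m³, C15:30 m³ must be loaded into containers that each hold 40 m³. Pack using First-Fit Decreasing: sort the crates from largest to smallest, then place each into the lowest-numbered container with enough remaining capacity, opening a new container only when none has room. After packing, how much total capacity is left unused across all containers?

58

Sorted descending: 37, 36, 32, 32, 31, 31, 30, 27, 25, 13, 12, 12, 9, 8, 7.
Put 37 m³ in container 1; 3 m³ remain.
Put 36 m³ in container 2; 4 m³ remain.
Put 32 m³ in container 3; 8 m³ remain.
Put 32 m³ in container 4; 8 m³ remain.
Put 31 m³ in container 5; 9 m³ remain.
Put 31 m³ in container 6; 9 m³ remain.
Put 30 m³ in container 7; 10 m³ remain.
Put 27 m³ in container 8; 13 m³ remain.
Put 25 m³ in container 9; 15 m³ remain.
Put 13 m³ in container 8; 0 m³ remain.
Put 12 m³ in container 9; 3 m³ remain.
Put 12 m³ in container 10; 28 m³ remain.
Put 9 m³ in container 5; 0 m³ remain.
Put 8 m³ in container 3; 0 m³ remain.
Put 7 m³ in container 4; 1 m³ remain.
10 containers × 40 m³ = 400 m³; used 342 m³; unused 58 m³.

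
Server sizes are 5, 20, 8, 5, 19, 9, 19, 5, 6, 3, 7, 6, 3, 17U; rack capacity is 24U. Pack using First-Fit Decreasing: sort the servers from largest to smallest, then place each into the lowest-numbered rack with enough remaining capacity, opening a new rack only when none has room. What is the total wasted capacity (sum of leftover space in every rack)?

12

Sorted descending: 20, 19, 19, 17, 9, 8, 7, 6, 6, 5, 5, 5, 3, 3.
rack 1: place 20U, 4U left
rack 2: place 19U, 5U left
rack 3: place 19U, 5U left
rack 4: place 17U, 7U left
rack 5: place 9U, 15U left
rack 5: place 8U, 7U left
rack 4: place 7U, 0U left
rack 5: place 6U, 1U left
rack 6: place 6U, 18U left
rack 2: place 5U, 0U left
rack 3: place 5U, 0U left
rack 6: place 5U, 13U left
rack 1: place 3U, 1U left
rack 6: place 3U, 10U left
6 racks × 24U = 144U; used 132U; unused 12U.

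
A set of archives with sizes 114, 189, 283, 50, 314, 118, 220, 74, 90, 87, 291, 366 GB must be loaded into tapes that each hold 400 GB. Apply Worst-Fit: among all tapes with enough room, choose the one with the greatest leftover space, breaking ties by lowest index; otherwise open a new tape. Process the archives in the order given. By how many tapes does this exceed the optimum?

Worst-Fit: [114,189,74] [283,50] [314] [118,220] [90,87] [291] [366] → 7 tapes.
Total size 2196 GB; any packing needs at least ⌈2196/400⌉ = 6 tapes.
An optimal packing achieves that bound: [366] [314,74] [291,90] [283,114] [220,118,50] [189,87] → 6 tapes.
Excess: 7 − 6 = 1.

1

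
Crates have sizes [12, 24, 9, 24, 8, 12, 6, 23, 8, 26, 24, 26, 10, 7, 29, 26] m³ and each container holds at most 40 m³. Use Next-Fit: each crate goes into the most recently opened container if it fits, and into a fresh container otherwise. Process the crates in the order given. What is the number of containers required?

container 1: place 12 m³, 28 m³ left
container 1: place 24 m³, 4 m³ left
container 2: place 9 m³, 31 m³ left
container 2: place 24 m³, 7 m³ left
container 3: place 8 m³, 32 m³ left
container 3: place 12 m³, 20 m³ left
container 3: place 6 m³, 14 m³ left
container 4: place 23 m³, 17 m³ left
container 4: place 8 m³, 9 m³ left
container 5: place 26 m³, 14 m³ left
container 6: place 24 m³, 16 m³ left
container 7: place 26 m³, 14 m³ left
container 7: place 10 m³, 4 m³ left
container 8: place 7 m³, 33 m³ left
container 8: place 29 m³, 4 m³ left
container 9: place 26 m³, 14 m³ left

9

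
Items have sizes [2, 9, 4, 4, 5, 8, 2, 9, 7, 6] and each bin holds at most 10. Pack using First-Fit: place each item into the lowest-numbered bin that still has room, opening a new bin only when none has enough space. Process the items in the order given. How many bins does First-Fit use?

7

bin 1: place 2, 8 left
bin 2: place 9, 1 left
bin 1: place 4, 4 left
bin 1: place 4, 0 left
bin 3: place 5, 5 left
bin 4: place 8, 2 left
bin 3: place 2, 3 left
bin 5: place 9, 1 left
bin 6: place 7, 3 left
bin 7: place 6, 4 left
Final bins: [2,4,4] [9] [5,2] [8] [9] [7] [6].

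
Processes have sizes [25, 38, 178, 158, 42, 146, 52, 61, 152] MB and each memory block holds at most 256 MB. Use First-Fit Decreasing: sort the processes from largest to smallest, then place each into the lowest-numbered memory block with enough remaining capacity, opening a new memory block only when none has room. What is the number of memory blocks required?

Sorted descending: 178, 158, 152, 146, 61, 52, 42, 38, 25.
178 MB → memory block 1 (remaining 78 MB)
158 MB → memory block 2 (remaining 98 MB)
152 MB → memory block 3 (remaining 104 MB)
146 MB → memory block 4 (remaining 110 MB)
61 MB → memory block 1 (remaining 17 MB)
52 MB → memory block 2 (remaining 46 MB)
42 MB → memory block 2 (remaining 4 MB)
38 MB → memory block 3 (remaining 66 MB)
25 MB → memory block 3 (remaining 41 MB)
Final memory blocks: [178,61] [158,52,42] [152,38,25] [146].

4 memory blocks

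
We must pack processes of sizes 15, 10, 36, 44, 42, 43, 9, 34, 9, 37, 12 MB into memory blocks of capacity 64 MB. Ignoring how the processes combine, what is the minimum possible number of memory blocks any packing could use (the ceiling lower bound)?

Total size = 15 + 10 + 36 + 44 + 42 + 43 + 9 + 34 + 9 + 37 + 12 = 291 MB.
⌈291 / 64⌉ = 5.

5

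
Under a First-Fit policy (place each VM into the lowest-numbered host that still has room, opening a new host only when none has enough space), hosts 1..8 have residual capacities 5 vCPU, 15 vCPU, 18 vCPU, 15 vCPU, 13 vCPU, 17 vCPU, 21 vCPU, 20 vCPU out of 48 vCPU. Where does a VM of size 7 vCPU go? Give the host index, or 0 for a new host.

2

Hosts with room: host 2 (15 vCPU), host 3 (18 vCPU), host 4 (15 vCPU), host 5 (13 vCPU), host 6 (17 vCPU), host 7 (21 vCPU), host 8 (20 vCPU).
The first with room is host 2.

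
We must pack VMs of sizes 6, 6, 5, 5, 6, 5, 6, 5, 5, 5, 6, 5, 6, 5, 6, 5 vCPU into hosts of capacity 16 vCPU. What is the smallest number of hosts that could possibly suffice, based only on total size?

Total size = 6 + 6 + 5 + 5 + 6 + 5 + 6 + 5 + 5 + 5 + 6 + 5 + 6 + 5 + 6 + 5 = 87 vCPU.
⌈87 / 16⌉ = 6.

6 hosts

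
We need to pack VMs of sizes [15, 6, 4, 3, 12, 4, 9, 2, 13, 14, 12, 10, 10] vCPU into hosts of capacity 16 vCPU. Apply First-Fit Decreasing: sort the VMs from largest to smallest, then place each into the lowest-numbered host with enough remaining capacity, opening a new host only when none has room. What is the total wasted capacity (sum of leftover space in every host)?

Sorted descending: 15, 14, 13, 12, 12, 10, 10, 9, 6, 4, 4, 3, 2.
host 1: place 15 vCPU, 1 vCPU left
host 2: place 14 vCPU, 2 vCPU left
host 3: place 13 vCPU, 3 vCPU left
host 4: place 12 vCPU, 4 vCPU left
host 5: place 12 vCPU, 4 vCPU left
host 6: place 10 vCPU, 6 vCPU left
host 7: place 10 vCPU, 6 vCPU left
host 8: place 9 vCPU, 7 vCPU left
host 6: place 6 vCPU, 0 vCPU left
host 4: place 4 vCPU, 0 vCPU left
host 5: place 4 vCPU, 0 vCPU left
host 3: place 3 vCPU, 0 vCPU left
host 2: place 2 vCPU, 0 vCPU left
8 hosts × 16 vCPU = 128 vCPU; used 114 vCPU; unused 14 vCPU.

14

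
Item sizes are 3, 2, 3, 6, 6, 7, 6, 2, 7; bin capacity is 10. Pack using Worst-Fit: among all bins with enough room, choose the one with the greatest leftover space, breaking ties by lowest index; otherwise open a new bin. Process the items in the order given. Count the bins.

Put 3 in bin 1; 7 remain.
Put 2 in bin 1; 5 remain.
Put 3 in bin 1; 2 remain.
Put 6 in bin 2; 4 remain.
Put 6 in bin 3; 4 remain.
Put 7 in bin 4; 3 remain.
Put 6 in bin 5; 4 remain.
Put 2 in bin 2; 2 remain.
Put 7 in bin 6; 3 remain.

6 bins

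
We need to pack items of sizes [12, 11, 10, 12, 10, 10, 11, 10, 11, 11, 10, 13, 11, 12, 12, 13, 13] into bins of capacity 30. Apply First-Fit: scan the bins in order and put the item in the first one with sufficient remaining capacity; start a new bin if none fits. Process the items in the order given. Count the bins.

8

12 → bin 1 (remaining 18)
11 → bin 1 (remaining 7)
10 → bin 2 (remaining 20)
12 → bin 2 (remaining 8)
10 → bin 3 (remaining 20)
10 → bin 3 (remaining 10)
11 → bin 4 (remaining 19)
10 → bin 3 (remaining 0)
11 → bin 4 (remaining 8)
11 → bin 5 (remaining 19)
10 → bin 5 (remaining 9)
13 → bin 6 (remaining 17)
11 → bin 6 (remaining 6)
12 → bin 7 (remaining 18)
12 → bin 7 (remaining 6)
13 → bin 8 (remaining 17)
13 → bin 8 (remaining 4)
Final bins: [12,11] [10,12] [10,10,10] [11,11] [11,10] [13,11] [12,12] [13,13].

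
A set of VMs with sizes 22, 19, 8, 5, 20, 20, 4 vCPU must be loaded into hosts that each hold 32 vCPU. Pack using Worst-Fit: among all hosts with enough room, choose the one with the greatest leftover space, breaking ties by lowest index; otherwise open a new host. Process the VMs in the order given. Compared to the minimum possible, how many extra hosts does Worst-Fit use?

0

Worst-Fit: [22,5] [19,8] [20,4] [20] → 4 hosts.
Total size 98 vCPU; any packing needs at least ⌈98/32⌉ = 4 hosts.
So 4 is already optimal.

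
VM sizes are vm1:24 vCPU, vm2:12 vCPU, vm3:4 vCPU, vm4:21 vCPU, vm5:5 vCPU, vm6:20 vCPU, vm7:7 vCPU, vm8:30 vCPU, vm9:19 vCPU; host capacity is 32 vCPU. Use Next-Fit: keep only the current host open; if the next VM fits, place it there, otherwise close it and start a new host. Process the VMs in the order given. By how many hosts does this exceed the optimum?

1

Next-Fit: [24] [12,4] [21,5] [20,7] [30] [19] → 6 hosts.
Total size 142 vCPU; any packing needs at least ⌈142/32⌉ = 5 hosts.
An optimal packing achieves that bound: [30] [24,7] [21,5,4] [20,12] [19] → 5 hosts.
Excess: 6 − 5 = 1.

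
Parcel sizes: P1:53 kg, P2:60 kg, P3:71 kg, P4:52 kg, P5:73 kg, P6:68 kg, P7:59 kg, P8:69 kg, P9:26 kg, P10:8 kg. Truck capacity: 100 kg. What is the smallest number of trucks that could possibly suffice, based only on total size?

6 trucks

Total size = 53 + 60 + 71 + 52 + 73 + 68 + 59 + 69 + 26 + 8 = 539 kg.
⌈539 / 100⌉ = 6.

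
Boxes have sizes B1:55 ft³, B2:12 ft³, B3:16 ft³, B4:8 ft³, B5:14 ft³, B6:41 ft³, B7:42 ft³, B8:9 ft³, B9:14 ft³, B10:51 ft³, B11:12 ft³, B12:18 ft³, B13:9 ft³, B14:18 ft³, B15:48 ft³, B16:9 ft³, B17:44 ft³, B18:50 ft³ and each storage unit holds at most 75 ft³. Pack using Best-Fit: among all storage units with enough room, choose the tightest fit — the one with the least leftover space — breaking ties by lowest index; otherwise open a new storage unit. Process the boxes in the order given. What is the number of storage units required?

storage unit 1: place B1 (55 ft³), 20 ft³ left
storage unit 1: place B2 (12 ft³), 8 ft³ left
storage unit 2: place B3 (16 ft³), 59 ft³ left
storage unit 1: place B4 (8 ft³), 0 ft³ left
storage unit 2: place B5 (14 ft³), 45 ft³ left
storage unit 2: place B6 (41 ft³), 4 ft³ left
storage unit 3: place B7 (42 ft³), 33 ft³ left
storage unit 3: place B8 (9 ft³), 24 ft³ left
storage unit 3: place B9 (14 ft³), 10 ft³ left
storage unit 4: place B10 (51 ft³), 24 ft³ left
storage unit 4: place B11 (12 ft³), 12 ft³ left
storage unit 5: place B12 (18 ft³), 57 ft³ left
storage unit 3: place B13 (9 ft³), 1 ft³ left
storage unit 5: place B14 (18 ft³), 39 ft³ left
storage unit 6: place B15 (48 ft³), 27 ft³ left
storage unit 4: place B16 (9 ft³), 3 ft³ left
storage unit 7: place B17 (44 ft³), 31 ft³ left
storage unit 8: place B18 (50 ft³), 25 ft³ left
Final storage units: [55,12,8] [16,14,41] [42,9,14,9] [51,12,9] [18,18] [48] [44] [50].

8 storage units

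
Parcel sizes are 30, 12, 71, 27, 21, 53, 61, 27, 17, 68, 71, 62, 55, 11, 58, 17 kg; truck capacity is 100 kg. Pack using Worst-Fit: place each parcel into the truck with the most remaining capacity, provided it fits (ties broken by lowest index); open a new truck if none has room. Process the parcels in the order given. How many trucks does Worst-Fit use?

30 kg → truck 1 (remaining 70 kg)
12 kg → truck 1 (remaining 58 kg)
71 kg → truck 2 (remaining 29 kg)
27 kg → truck 1 (remaining 31 kg)
21 kg → truck 1 (remaining 10 kg)
53 kg → truck 3 (remaining 47 kg)
61 kg → truck 4 (remaining 39 kg)
27 kg → truck 3 (remaining 20 kg)
17 kg → truck 4 (remaining 22 kg)
68 kg → truck 5 (remaining 32 kg)
71 kg → truck 6 (remaining 29 kg)
62 kg → truck 7 (remaining 38 kg)
55 kg → truck 8 (remaining 45 kg)
11 kg → truck 8 (remaining 34 kg)
58 kg → truck 9 (remaining 42 kg)
17 kg → truck 9 (remaining 25 kg)
Final trucks: [30,12,27,21] [71] [53,27] [61,17] [68] [71] [62] [55,11] [58,17].

9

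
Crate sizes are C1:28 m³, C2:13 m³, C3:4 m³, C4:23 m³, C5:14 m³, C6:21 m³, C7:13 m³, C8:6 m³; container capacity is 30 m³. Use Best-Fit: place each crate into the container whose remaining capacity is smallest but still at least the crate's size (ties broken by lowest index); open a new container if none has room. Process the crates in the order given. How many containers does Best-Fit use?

5 containers

C1 (28 m³) → container 1 (remaining 2 m³)
C2 (13 m³) → container 2 (remaining 17 m³)
C3 (4 m³) → container 2 (remaining 13 m³)
C4 (23 m³) → container 3 (remaining 7 m³)
C5 (14 m³) → container 4 (remaining 16 m³)
C6 (21 m³) → container 5 (remaining 9 m³)
C7 (13 m³) → container 2 (remaining 0 m³)
C8 (6 m³) → container 3 (remaining 1 m³)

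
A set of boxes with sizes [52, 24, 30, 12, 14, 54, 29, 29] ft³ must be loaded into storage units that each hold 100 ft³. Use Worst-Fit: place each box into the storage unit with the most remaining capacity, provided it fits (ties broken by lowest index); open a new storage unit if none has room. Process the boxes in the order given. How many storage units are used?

3

52 ft³ → storage unit 1 (remaining 48 ft³)
24 ft³ → storage unit 1 (remaining 24 ft³)
30 ft³ → storage unit 2 (remaining 70 ft³)
12 ft³ → storage unit 2 (remaining 58 ft³)
14 ft³ → storage unit 2 (remaining 44 ft³)
54 ft³ → storage unit 3 (remaining 46 ft³)
29 ft³ → storage unit 3 (remaining 17 ft³)
29 ft³ → storage unit 2 (remaining 15 ft³)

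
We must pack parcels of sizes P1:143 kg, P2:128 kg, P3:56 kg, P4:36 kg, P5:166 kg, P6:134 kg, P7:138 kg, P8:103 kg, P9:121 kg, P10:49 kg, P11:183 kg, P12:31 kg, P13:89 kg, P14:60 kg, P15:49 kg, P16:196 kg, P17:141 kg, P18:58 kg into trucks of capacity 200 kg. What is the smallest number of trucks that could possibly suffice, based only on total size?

Total size = 143 + 128 + 56 + 36 + 166 + 134 + 138 + 103 + 121 + 49 + 183 + 31 + 89 + 60 + 49 + 196 + 141 + 58 = 1881 kg.
⌈1881 / 200⌉ = 10.

10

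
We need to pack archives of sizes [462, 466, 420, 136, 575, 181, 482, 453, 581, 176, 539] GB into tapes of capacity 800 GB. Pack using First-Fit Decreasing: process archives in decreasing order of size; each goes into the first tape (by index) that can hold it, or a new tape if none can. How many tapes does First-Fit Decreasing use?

8 tapes

Sorted descending: 581, 575, 539, 482, 466, 462, 453, 420, 181, 176, 136.
Put 581 GB in tape 1; 219 GB remain.
Put 575 GB in tape 2; 225 GB remain.
Put 539 GB in tape 3; 261 GB remain.
Put 482 GB in tape 4; 318 GB remain.
Put 466 GB in tape 5; 334 GB remain.
Put 462 GB in tape 6; 338 GB remain.
Put 453 GB in tape 7; 347 GB remain.
Put 420 GB in tape 8; 380 GB remain.
Put 181 GB in tape 1; 38 GB remain.
Put 176 GB in tape 2; 49 GB remain.
Put 136 GB in tape 3; 125 GB remain.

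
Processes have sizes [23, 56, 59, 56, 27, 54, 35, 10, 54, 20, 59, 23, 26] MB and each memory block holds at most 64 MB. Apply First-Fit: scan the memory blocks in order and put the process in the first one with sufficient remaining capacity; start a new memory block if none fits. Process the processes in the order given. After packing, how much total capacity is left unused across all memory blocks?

Put 23 MB in memory block 1; 41 MB remain.
Put 56 MB in memory block 2; 8 MB remain.
Put 59 MB in memory block 3; 5 MB remain.
Put 56 MB in memory block 4; 8 MB remain.
Put 27 MB in memory block 1; 14 MB remain.
Put 54 MB in memory block 5; 10 MB remain.
Put 35 MB in memory block 6; 29 MB remain.
Put 10 MB in memory block 1; 4 MB remain.
Put 54 MB in memory block 7; 10 MB remain.
Put 20 MB in memory block 6; 9 MB remain.
Put 59 MB in memory block 8; 5 MB remain.
Put 23 MB in memory block 9; 41 MB remain.
Put 26 MB in memory block 9; 15 MB remain.
9 memory blocks × 64 MB = 576 MB; used 502 MB; unused 74 MB.

74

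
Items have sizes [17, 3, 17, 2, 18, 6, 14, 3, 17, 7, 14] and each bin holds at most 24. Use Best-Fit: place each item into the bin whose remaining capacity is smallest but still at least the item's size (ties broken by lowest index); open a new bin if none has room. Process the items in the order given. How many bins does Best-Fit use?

Put 17 in bin 1; 7 remain.
Put 3 in bin 1; 4 remain.
Put 17 in bin 2; 7 remain.
Put 2 in bin 1; 2 remain.
Put 18 in bin 3; 6 remain.
Put 6 in bin 3; 0 remain.
Put 14 in bin 4; 10 remain.
Put 3 in bin 2; 4 remain.
Put 17 in bin 5; 7 remain.
Put 7 in bin 5; 0 remain.
Put 14 in bin 6; 10 remain.
Final bins: [17,3,2] [17,3] [18,6] [14] [17,7] [14].

6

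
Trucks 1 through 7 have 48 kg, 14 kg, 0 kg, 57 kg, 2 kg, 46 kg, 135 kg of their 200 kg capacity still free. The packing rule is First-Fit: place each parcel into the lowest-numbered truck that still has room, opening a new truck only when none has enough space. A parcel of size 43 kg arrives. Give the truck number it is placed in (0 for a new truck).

1

Trucks with room: truck 1 (48 kg), truck 4 (57 kg), truck 6 (46 kg), truck 7 (135 kg).
The first with room is truck 1.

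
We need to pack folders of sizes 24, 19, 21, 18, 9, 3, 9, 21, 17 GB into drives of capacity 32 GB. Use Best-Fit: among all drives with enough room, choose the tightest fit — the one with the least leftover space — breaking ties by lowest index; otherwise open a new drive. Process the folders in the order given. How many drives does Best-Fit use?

6 drives

24 GB → drive 1 (remaining 8 GB)
19 GB → drive 2 (remaining 13 GB)
21 GB → drive 3 (remaining 11 GB)
18 GB → drive 4 (remaining 14 GB)
9 GB → drive 3 (remaining 2 GB)
3 GB → drive 1 (remaining 5 GB)
9 GB → drive 2 (remaining 4 GB)
21 GB → drive 5 (remaining 11 GB)
17 GB → drive 6 (remaining 15 GB)
Final drives: [24,3] [19,9] [21,9] [18] [21] [17].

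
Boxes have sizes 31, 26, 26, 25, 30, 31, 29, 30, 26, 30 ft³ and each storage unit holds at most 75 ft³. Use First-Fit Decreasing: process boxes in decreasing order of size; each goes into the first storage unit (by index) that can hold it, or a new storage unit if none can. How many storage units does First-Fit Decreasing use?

Sorted descending: 31, 31, 30, 30, 30, 29, 26, 26, 26, 25.
storage unit 1: place 31 ft³, 44 ft³ left
storage unit 1: place 31 ft³, 13 ft³ left
storage unit 2: place 30 ft³, 45 ft³ left
storage unit 2: place 30 ft³, 15 ft³ left
storage unit 3: place 30 ft³, 45 ft³ left
storage unit 3: place 29 ft³, 16 ft³ left
storage unit 4: place 26 ft³, 49 ft³ left
storage unit 4: place 26 ft³, 23 ft³ left
storage unit 5: place 26 ft³, 49 ft³ left
storage unit 5: place 25 ft³, 24 ft³ left
Final storage units: [31,31] [30,30] [30,29] [26,26] [26,25].

5 storage units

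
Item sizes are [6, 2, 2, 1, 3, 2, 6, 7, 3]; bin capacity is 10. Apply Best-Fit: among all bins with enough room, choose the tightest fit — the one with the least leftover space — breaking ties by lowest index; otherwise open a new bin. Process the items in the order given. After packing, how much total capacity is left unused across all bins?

8

Put 6 in bin 1; 4 remain.
Put 2 in bin 1; 2 remain.
Put 2 in bin 1; 0 remain.
Put 1 in bin 2; 9 remain.
Put 3 in bin 2; 6 remain.
Put 2 in bin 2; 4 remain.
Put 6 in bin 3; 4 remain.
Put 7 in bin 4; 3 remain.
Put 3 in bin 4; 0 remain.
4 bins × 10 = 40; used 32; unused 8.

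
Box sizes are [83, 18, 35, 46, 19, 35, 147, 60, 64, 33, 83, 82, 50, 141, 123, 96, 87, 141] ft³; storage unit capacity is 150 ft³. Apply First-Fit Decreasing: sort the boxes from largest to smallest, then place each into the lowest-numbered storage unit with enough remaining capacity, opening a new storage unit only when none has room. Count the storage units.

10 storage units

Sorted descending: 147, 141, 141, 123, 96, 87, 83, 83, 82, 64, 60, 50, 46, 35, 35, 33, 19, 18.
storage unit 1: place 147 ft³, 3 ft³ left
storage unit 2: place 141 ft³, 9 ft³ left
storage unit 3: place 141 ft³, 9 ft³ left
storage unit 4: place 123 ft³, 27 ft³ left
storage unit 5: place 96 ft³, 54 ft³ left
storage unit 6: place 87 ft³, 63 ft³ left
storage unit 7: place 83 ft³, 67 ft³ left
storage unit 8: place 83 ft³, 67 ft³ left
storage unit 9: place 82 ft³, 68 ft³ left
storage unit 7: place 64 ft³, 3 ft³ left
storage unit 6: place 60 ft³, 3 ft³ left
storage unit 5: place 50 ft³, 4 ft³ left
storage unit 8: place 46 ft³, 21 ft³ left
storage unit 9: place 35 ft³, 33 ft³ left
storage unit 10: place 35 ft³, 115 ft³ left
storage unit 9: place 33 ft³, 0 ft³ left
storage unit 4: place 19 ft³, 8 ft³ left
storage unit 8: place 18 ft³, 3 ft³ left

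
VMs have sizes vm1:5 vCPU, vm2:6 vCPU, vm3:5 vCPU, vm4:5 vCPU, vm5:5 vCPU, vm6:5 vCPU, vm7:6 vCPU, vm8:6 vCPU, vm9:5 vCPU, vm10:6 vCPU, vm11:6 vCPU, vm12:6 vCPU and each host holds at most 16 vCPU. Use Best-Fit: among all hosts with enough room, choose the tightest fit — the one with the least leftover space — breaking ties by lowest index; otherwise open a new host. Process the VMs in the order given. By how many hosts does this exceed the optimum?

Best-Fit: [5,6,5] [5,5,5] [6,6] [5,6] [6,6] → 5 hosts.
Total size 66 vCPU; any packing needs at least ⌈66/16⌉ = 5 hosts.
So 5 is already optimal.

0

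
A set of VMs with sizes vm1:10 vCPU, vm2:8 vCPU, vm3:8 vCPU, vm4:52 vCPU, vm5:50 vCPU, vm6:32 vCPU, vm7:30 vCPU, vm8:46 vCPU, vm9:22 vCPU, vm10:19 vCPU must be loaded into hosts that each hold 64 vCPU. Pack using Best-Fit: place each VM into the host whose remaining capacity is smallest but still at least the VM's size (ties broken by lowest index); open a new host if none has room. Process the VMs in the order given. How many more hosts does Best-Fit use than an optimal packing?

1

Best-Fit: [10,8,8,32] [52] [50] [30,22] [46] [19] → 6 hosts.
Total size 277 vCPU; any packing needs at least ⌈277/64⌉ = 5 hosts.
An optimal packing achieves that bound: [52,10] [50,8] [46,8] [32,30] [22,19] → 5 hosts.
Excess: 6 − 5 = 1.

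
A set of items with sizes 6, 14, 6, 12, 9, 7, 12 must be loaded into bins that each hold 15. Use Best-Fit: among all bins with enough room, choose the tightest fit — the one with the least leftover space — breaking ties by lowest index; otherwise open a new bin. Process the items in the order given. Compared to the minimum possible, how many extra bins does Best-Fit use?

1

Best-Fit: [6,6] [14] [12] [9] [7] [12] → 6 bins.
Total size 66; any packing needs at least ⌈66/15⌉ = 5 bins.
An optimal packing achieves that bound: [14] [12] [12] [9,6] [7,6] → 5 bins.
Excess: 6 − 5 = 1.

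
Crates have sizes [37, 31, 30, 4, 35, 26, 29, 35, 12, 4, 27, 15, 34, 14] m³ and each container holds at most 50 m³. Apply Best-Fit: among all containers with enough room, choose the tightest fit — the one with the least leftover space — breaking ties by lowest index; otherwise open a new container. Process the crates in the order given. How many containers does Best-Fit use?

container 1: place 37 m³, 13 m³ left
container 2: place 31 m³, 19 m³ left
container 3: place 30 m³, 20 m³ left
container 1: place 4 m³, 9 m³ left
container 4: place 35 m³, 15 m³ left
container 5: place 26 m³, 24 m³ left
container 6: place 29 m³, 21 m³ left
container 7: place 35 m³, 15 m³ left
container 4: place 12 m³, 3 m³ left
container 1: place 4 m³, 5 m³ left
container 8: place 27 m³, 23 m³ left
container 7: place 15 m³, 0 m³ left
container 9: place 34 m³, 16 m³ left
container 9: place 14 m³, 2 m³ left
Final containers: [37,4,4] [31] [30] [35,12] [26] [29] [35,15] [27] [34,14].

9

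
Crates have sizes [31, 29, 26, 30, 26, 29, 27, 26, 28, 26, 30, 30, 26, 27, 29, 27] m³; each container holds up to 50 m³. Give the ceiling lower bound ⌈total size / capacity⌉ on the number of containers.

Total size = 31 + 29 + 26 + 30 + 26 + 29 + 27 + 26 + 28 + 26 + 30 + 30 + 26 + 27 + 29 + 27 = 447 m³.
⌈447 / 50⌉ = 9.

9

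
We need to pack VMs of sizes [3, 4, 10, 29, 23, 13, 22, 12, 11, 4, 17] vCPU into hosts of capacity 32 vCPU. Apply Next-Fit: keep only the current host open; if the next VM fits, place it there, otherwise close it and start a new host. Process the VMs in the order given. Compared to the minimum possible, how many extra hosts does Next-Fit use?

Next-Fit: [3,4,10] [29] [23] [13] [22] [12,11,4] [17] → 7 hosts.
Total size 148 vCPU; any packing needs at least ⌈148/32⌉ = 5 hosts.
An optimal packing achieves that bound: [29,3] [23,4,4] [22,10] [17,13] [12,11] → 5 hosts.
Excess: 7 − 5 = 2.

2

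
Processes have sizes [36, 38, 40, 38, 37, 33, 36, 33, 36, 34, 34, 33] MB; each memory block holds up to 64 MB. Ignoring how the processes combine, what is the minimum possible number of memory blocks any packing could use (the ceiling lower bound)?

Total size = 36 + 38 + 40 + 38 + 37 + 33 + 36 + 33 + 36 + 34 + 34 + 33 = 428 MB.
⌈428 / 64⌉ = 7.

7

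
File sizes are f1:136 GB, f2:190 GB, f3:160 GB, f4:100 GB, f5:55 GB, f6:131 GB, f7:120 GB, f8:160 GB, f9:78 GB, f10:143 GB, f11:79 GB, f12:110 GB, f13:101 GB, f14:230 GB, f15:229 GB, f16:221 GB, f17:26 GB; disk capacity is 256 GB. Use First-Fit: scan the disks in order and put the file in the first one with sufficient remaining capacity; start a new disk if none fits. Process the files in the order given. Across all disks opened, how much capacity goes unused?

disk 1: place f1 (136 GB), 120 GB left
disk 2: place f2 (190 GB), 66 GB left
disk 3: place f3 (160 GB), 96 GB left
disk 1: place f4 (100 GB), 20 GB left
disk 2: place f5 (55 GB), 11 GB left
disk 4: place f6 (131 GB), 125 GB left
disk 4: place f7 (120 GB), 5 GB left
disk 5: place f8 (160 GB), 96 GB left
disk 3: place f9 (78 GB), 18 GB left
disk 6: place f10 (143 GB), 113 GB left
disk 5: place f11 (79 GB), 17 GB left
disk 6: place f12 (110 GB), 3 GB left
disk 7: place f13 (101 GB), 155 GB left
disk 8: place f14 (230 GB), 26 GB left
disk 9: place f15 (229 GB), 27 GB left
disk 10: place f16 (221 GB), 35 GB left
disk 7: place f17 (26 GB), 129 GB left
10 disks × 256 GB = 2560 GB; used 2269 GB; unused 291 GB.

291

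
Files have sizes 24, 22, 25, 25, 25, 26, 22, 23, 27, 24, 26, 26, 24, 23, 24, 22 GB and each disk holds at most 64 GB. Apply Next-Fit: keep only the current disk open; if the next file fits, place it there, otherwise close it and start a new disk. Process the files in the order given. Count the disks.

8

Put 24 GB in disk 1; 40 GB remain.
Put 22 GB in disk 1; 18 GB remain.
Put 25 GB in disk 2; 39 GB remain.
Put 25 GB in disk 2; 14 GB remain.
Put 25 GB in disk 3; 39 GB remain.
Put 26 GB in disk 3; 13 GB remain.
Put 22 GB in disk 4; 42 GB remain.
Put 23 GB in disk 4; 19 GB remain.
Put 27 GB in disk 5; 37 GB remain.
Put 24 GB in disk 5; 13 GB remain.
Put 26 GB in disk 6; 38 GB remain.
Put 26 GB in disk 6; 12 GB remain.
Put 24 GB in disk 7; 40 GB remain.
Put 23 GB in disk 7; 17 GB remain.
Put 24 GB in disk 8; 40 GB remain.
Put 22 GB in disk 8; 18 GB remain.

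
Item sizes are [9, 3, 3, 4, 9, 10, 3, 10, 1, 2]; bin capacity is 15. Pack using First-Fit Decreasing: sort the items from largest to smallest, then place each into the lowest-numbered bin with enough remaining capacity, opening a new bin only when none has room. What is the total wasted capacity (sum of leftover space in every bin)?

6

Sorted descending: 10, 10, 9, 9, 4, 3, 3, 3, 2, 1.
Put 10 in bin 1; 5 remain.
Put 10 in bin 2; 5 remain.
Put 9 in bin 3; 6 remain.
Put 9 in bin 4; 6 remain.
Put 4 in bin 1; 1 remain.
Put 3 in bin 2; 2 remain.
Put 3 in bin 3; 3 remain.
Put 3 in bin 3; 0 remain.
Put 2 in bin 2; 0 remain.
Put 1 in bin 1; 0 remain.
4 bins × 15 = 60; used 54; unused 6.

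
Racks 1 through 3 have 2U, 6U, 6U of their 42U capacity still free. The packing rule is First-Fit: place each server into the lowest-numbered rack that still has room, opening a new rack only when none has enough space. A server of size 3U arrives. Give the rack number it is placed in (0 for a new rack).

2

Racks with room: rack 2 (6U), rack 3 (6U).
The first with room is rack 2.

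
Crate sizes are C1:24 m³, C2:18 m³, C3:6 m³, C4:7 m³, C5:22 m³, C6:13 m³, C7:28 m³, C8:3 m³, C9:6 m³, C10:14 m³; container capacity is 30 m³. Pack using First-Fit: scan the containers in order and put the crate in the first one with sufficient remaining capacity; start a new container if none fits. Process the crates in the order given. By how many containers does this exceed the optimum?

First-Fit: [24,6] [18,7,3] [22,6] [13,14] [28] → 5 containers.
Total size 141 m³; any packing needs at least ⌈141/30⌉ = 5 containers.
So 5 is already optimal.

0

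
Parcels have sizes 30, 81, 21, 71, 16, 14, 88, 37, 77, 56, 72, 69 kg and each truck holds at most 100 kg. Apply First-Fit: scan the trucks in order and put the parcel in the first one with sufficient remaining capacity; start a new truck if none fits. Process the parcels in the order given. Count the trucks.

truck 1: place 30 kg, 70 kg left
truck 2: place 81 kg, 19 kg left
truck 1: place 21 kg, 49 kg left
truck 3: place 71 kg, 29 kg left
truck 1: place 16 kg, 33 kg left
truck 1: place 14 kg, 19 kg left
truck 4: place 88 kg, 12 kg left
truck 5: place 37 kg, 63 kg left
truck 6: place 77 kg, 23 kg left
truck 5: place 56 kg, 7 kg left
truck 7: place 72 kg, 28 kg left
truck 8: place 69 kg, 31 kg left
Final trucks: [30,21,16,14] [81] [71] [88] [37,56] [77] [72] [69].

8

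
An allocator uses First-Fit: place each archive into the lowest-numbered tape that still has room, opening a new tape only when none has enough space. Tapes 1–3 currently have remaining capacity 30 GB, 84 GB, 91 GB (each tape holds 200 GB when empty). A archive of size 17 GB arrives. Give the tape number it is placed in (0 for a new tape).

Tapes with room: tape 1 (30 GB), tape 2 (84 GB), tape 3 (91 GB).
The first with room is tape 1.

1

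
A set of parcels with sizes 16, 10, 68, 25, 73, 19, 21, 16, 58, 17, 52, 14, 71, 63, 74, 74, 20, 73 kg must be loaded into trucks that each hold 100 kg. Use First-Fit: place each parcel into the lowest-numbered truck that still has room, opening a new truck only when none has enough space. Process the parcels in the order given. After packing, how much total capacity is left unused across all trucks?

236

truck 1: place 16 kg, 84 kg left
truck 1: place 10 kg, 74 kg left
truck 1: place 68 kg, 6 kg left
truck 2: place 25 kg, 75 kg left
truck 2: place 73 kg, 2 kg left
truck 3: place 19 kg, 81 kg left
truck 3: place 21 kg, 60 kg left
truck 3: place 16 kg, 44 kg left
truck 4: place 58 kg, 42 kg left
truck 3: place 17 kg, 27 kg left
truck 5: place 52 kg, 48 kg left
truck 3: place 14 kg, 13 kg left
truck 6: place 71 kg, 29 kg left
truck 7: place 63 kg, 37 kg left
truck 8: place 74 kg, 26 kg left
truck 9: place 74 kg, 26 kg left
truck 4: place 20 kg, 22 kg left
truck 10: place 73 kg, 27 kg left
10 trucks × 100 kg = 1000 kg; used 764 kg; unused 236 kg.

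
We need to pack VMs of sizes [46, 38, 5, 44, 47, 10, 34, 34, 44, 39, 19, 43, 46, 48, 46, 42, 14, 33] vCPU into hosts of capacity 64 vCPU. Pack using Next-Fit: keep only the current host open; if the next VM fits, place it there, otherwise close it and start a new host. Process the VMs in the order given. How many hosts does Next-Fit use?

14 hosts

46 vCPU → host 1 (remaining 18 vCPU)
38 vCPU → host 2 (remaining 26 vCPU)
5 vCPU → host 2 (remaining 21 vCPU)
44 vCPU → host 3 (remaining 20 vCPU)
47 vCPU → host 4 (remaining 17 vCPU)
10 vCPU → host 4 (remaining 7 vCPU)
34 vCPU → host 5 (remaining 30 vCPU)
34 vCPU → host 6 (remaining 30 vCPU)
44 vCPU → host 7 (remaining 20 vCPU)
39 vCPU → host 8 (remaining 25 vCPU)
19 vCPU → host 8 (remaining 6 vCPU)
43 vCPU → host 9 (remaining 21 vCPU)
46 vCPU → host 10 (remaining 18 vCPU)
48 vCPU → host 11 (remaining 16 vCPU)
46 vCPU → host 12 (remaining 18 vCPU)
42 vCPU → host 13 (remaining 22 vCPU)
14 vCPU → host 13 (remaining 8 vCPU)
33 vCPU → host 14 (remaining 31 vCPU)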